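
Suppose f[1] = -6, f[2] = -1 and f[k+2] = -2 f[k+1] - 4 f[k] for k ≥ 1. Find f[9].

f[3] = -2(-1) - 4(-6) = 26
f[4] = -2(26) - 4(-1) = -48
f[5] = -2(-48) - 4(26) = -8
f[6] = -2(-8) - 4(-48) = 208
f[7] = -2(208) - 4(-8) = -384
f[8] = -2(-384) - 4(208) = -64
f[9] = -2(-64) - 4(-384) = 1664

1664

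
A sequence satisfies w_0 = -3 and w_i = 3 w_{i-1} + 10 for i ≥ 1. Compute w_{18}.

774840973

The fixed point is 10/(1 - 3) = -5, so w_i + 5 = 3(w_{i-1} + 5).
Hence w_i = 2·3^i - 5.
w_{18} = 2·3^{18} - 5 = 2·387420489 - 5 = 774840973.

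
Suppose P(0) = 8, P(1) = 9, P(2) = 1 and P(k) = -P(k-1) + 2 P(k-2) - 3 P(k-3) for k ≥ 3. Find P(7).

P(3) = -1 + 2·9 - 3·8 = -7
P(4) = -(-7) + 2·1 - 3·9 = -18
P(5) = -(-18) + 2·(-7) - 3·1 = 1
P(6) = -1 + 2·(-18) - 3·(-7) = -16
P(7) = -(-16) + 2·1 - 3·(-18) = 72

72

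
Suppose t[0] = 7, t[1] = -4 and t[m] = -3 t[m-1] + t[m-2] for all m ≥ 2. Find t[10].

t[2] = -3*(-4) + 7 = 19
t[3] = -3*19 + (-4) = -61
t[4] = -3*(-61) + 19 = 202
t[5] = -3*202 + (-61) = -667
t[6] = -3*(-667) + 202 = 2203
t[7] = -3*2203 + (-667) = -7276
t[8] = -3*(-7276) + 2203 = 24031
t[9] = -3*24031 + (-7276) = -79369
t[10] = -3*(-79369) + 24031 = 262138

262138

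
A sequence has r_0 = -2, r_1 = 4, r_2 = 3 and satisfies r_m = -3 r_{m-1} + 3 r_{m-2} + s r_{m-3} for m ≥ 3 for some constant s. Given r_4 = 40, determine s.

4

r_3 = 3 - 2s
r_4 = 10s
So 10s = 40, giving s = 4.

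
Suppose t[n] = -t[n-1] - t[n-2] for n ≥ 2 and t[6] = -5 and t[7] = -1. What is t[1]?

Rearranging, t[n-2] = -(t[n] + t[n-1]).
t[5] = -(-1 + (-5)) = 6
t[4] = -(-5 + 6) = -1
t[3] = -(6 + (-1)) = -5
t[2] = -(-1 + (-5)) = 6
t[1] = -(-5 + 6) = -1

-1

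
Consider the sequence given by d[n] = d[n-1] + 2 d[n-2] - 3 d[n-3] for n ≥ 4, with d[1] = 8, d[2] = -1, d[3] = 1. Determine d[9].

d[4] = 1 + 2(-1) - 3(8) = -25
d[5] = (-25) + 2(1) - 3(-1) = -20
d[6] = (-20) + 2(-25) - 3(1) = -73
d[7] = (-73) + 2(-20) - 3(-25) = -38
d[8] = (-38) + 2(-73) - 3(-20) = -124
d[9] = (-124) + 2(-38) - 3(-73) = 19

19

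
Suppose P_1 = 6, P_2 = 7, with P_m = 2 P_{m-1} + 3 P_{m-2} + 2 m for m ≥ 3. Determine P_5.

334

P_3 = 2(7) + 3(6) + 6 = 38
P_4 = 2(38) + 3(7) + 8 = 105
P_5 = 2(105) + 3(38) + 10 = 334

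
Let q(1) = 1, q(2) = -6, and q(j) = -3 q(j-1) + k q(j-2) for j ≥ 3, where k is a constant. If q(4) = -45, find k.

-1

q(3) = 18 + k
q(4) = -54 - 9k
So -54 - 9k = -45, giving k = -1.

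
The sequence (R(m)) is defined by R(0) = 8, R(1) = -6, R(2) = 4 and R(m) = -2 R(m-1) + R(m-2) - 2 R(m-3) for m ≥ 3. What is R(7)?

R(3) = -2(4) + (-6) - 2(8) = -30
R(4) = -2(-30) + 4 - 2(-6) = 76
R(5) = -2(76) + (-30) - 2(4) = -190
R(6) = -2(-190) + 76 - 2(-30) = 516
R(7) = -2(516) + (-190) - 2(76) = -1374

-1374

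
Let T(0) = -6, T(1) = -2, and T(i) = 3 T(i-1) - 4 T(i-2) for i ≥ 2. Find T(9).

T(2) = 3*(-2) - 4*(-6) = 18
T(3) = 3*18 - 4*(-2) = 62
T(4) = 3*62 - 4*18 = 114
T(5) = 3*114 - 4*62 = 94
T(6) = 3*94 - 4*114 = -174
T(7) = 3*(-174) - 4*94 = -898
T(8) = 3*(-898) - 4*(-174) = -1998
T(9) = 3*(-1998) - 4*(-898) = -2402

-2402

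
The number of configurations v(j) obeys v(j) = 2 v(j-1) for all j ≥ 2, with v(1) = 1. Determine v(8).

128

v(2) = 2(1) = 2
v(3) = 2(2) = 4
v(4) = 2(4) = 8
v(5) = 2(8) = 16
v(6) = 2(16) = 32
v(7) = 2(32) = 64
v(8) = 2(64) = 128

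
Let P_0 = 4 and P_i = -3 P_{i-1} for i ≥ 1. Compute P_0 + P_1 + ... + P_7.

-6560

P_1 = -3·4 = -12
P_2 = -3·(-12) = 36
P_3 = -3·36 = -108
P_4 = -3·(-108) = 324
P_5 = -3·324 = -972
P_6 = -3·(-972) = 2916
P_7 = -3·2916 = -8748
Sum = 4 + (-12) + 36 + (-108) + 324 + (-972) + 2916 + (-8748) = -6560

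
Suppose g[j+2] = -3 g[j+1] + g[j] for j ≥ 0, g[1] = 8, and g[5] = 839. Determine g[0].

Let g[0] = x.
g[2] = -24 + x
g[3] = 80 - 3x
g[4] = -264 + 10x
g[5] = 872 - 33x
So 872 - 33x = 839, giving x = 1.

1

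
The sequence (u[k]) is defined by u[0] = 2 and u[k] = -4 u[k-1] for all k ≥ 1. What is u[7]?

-32768

u[1] = -4(2) = -8
u[2] = -4(-8) = 32
u[3] = -4(32) = -128
u[4] = -4(-128) = 512
u[5] = -4(512) = -2048
u[6] = -4(-2048) = 8192
u[7] = -4(8192) = -32768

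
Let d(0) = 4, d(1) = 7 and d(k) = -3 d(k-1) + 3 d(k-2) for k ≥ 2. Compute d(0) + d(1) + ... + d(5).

d(2) = -3·7 + 3·4 = -9
d(3) = -3·(-9) + 3·7 = 48
d(4) = -3·48 + 3·(-9) = -171
d(5) = -3·(-171) + 3·48 = 657
Sum = 4 + 7 + (-9) + 48 + (-171) + 657 = 536

536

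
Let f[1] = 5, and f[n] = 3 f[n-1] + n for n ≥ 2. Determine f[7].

f[2] = 3*5 + 2 = 17
f[3] = 3*17 + 3 = 54
f[4] = 3*54 + 4 = 166
f[5] = 3*166 + 5 = 503
f[6] = 3*503 + 6 = 1515
f[7] = 3*1515 + 7 = 4552

4552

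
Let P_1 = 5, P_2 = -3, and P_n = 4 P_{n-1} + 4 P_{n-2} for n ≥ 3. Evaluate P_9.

59648

P_3 = 4*(-3) + 4*5 = 8
P_4 = 4*8 + 4*(-3) = 20
P_5 = 4*20 + 4*8 = 112
P_6 = 4*112 + 4*20 = 528
P_7 = 4*528 + 4*112 = 2560
P_8 = 4*2560 + 4*528 = 12352
P_9 = 4*12352 + 4*2560 = 59648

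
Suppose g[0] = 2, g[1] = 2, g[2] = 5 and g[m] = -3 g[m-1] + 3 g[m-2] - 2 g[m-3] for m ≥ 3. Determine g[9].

g[3] = -3(5) + 3(2) - 2(2) = -13
g[4] = -3(-13) + 3(5) - 2(2) = 50
g[5] = -3(50) + 3(-13) - 2(5) = -199
g[6] = -3(-199) + 3(50) - 2(-13) = 773
g[7] = -3(773) + 3(-199) - 2(50) = -3016
g[8] = -3(-3016) + 3(773) - 2(-199) = 11765
g[9] = -3(11765) + 3(-3016) - 2(773) = -45889

-45889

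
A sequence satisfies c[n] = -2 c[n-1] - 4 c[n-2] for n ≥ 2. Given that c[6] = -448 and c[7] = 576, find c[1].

Rearranging, c[n-2] = (c[n] + 2 c[n-1]) / -4.
c[5] = (576 + 2*(-448)) / -4 = -320/-4 = 80
c[4] = (-448 + 2*80) / -4 = -288/-4 = 72
c[3] = (80 + 2*72) / -4 = 224/-4 = -56
c[2] = (72 + 2*(-56)) / -4 = -40/-4 = 10
c[1] = (-56 + 2*10) / -4 = -36/-4 = 9

9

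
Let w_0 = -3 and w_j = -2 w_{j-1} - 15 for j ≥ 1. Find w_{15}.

-65541

The fixed point is -15/(1 + 2) = -5, so w_j + 5 = -2(w_{j-1} + 5).
Hence w_j = 2·(-2)^j - 5.
w_{15} = 2·(-2)^{15} - 5 = 2·-32768 - 5 = -65541.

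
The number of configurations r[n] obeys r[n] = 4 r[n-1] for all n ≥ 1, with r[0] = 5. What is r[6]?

r[1] = 4*5 = 20
r[2] = 4*20 = 80
r[3] = 4*80 = 320
r[4] = 4*320 = 1280
r[5] = 4*1280 = 5120
r[6] = 4*5120 = 20480

20480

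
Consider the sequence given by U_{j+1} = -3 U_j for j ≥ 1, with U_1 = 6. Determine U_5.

U_2 = -3*6 = -18
U_3 = -3*(-18) = 54
U_4 = -3*54 = -162
U_5 = -3*(-162) = 486

486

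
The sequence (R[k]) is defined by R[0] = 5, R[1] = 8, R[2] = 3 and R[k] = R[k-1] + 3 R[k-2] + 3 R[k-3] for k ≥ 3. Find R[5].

210

R[3] = 3 + 3·8 + 3·5 = 42
R[4] = 42 + 3·3 + 3·8 = 75
R[5] = 75 + 3·42 + 3·3 = 210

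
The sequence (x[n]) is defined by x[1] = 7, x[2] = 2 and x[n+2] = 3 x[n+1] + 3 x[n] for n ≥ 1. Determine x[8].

18522

x[3] = 3*2 + 3*7 = 27
x[4] = 3*27 + 3*2 = 87
x[5] = 3*87 + 3*27 = 342
x[6] = 3*342 + 3*87 = 1287
x[7] = 3*1287 + 3*342 = 4887
x[8] = 3*4887 + 3*1287 = 18522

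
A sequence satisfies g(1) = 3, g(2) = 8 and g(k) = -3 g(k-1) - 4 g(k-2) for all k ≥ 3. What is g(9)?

1836

g(3) = -3(8) - 4(3) = -36
g(4) = -3(-36) - 4(8) = 76
g(5) = -3(76) - 4(-36) = -84
g(6) = -3(-84) - 4(76) = -52
g(7) = -3(-52) - 4(-84) = 492
g(8) = -3(492) - 4(-52) = -1268
g(9) = -3(-1268) - 4(492) = 1836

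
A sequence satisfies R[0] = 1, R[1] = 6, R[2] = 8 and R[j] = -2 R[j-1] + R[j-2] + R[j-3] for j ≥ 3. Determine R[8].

766

R[3] = -2·8 + 6 + 1 = -9
R[4] = -2·(-9) + 8 + 6 = 32
R[5] = -2·32 + (-9) + 8 = -65
R[6] = -2·(-65) + 32 + (-9) = 153
R[7] = -2·153 + (-65) + 32 = -339
R[8] = -2·(-339) + 153 + (-65) = 766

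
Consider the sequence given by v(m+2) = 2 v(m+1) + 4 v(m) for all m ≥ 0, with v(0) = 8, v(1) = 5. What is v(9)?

129536

v(2) = 2(5) + 4(8) = 42
v(3) = 2(42) + 4(5) = 104
v(4) = 2(104) + 4(42) = 376
v(5) = 2(376) + 4(104) = 1168
v(6) = 2(1168) + 4(376) = 3840
v(7) = 2(3840) + 4(1168) = 12352
v(8) = 2(12352) + 4(3840) = 40064
v(9) = 2(40064) + 4(12352) = 129536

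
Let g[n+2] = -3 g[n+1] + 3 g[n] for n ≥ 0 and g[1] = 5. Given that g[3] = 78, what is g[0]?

Let g[0] = x.
g[2] = -15 + 3x
g[3] = 60 - 9x
So 60 - 9x = 78, giving x = -2.

-2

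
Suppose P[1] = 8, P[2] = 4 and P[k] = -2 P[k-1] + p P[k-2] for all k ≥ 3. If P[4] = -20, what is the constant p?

3

P[3] = -8 + 8p
P[4] = 16 - 12p
So 16 - 12p = -20, giving p = 3.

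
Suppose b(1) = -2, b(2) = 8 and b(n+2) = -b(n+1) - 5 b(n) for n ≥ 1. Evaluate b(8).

b(3) = -8 - 5·(-2) = 2
b(4) = -2 - 5·8 = -42
b(5) = -(-42) - 5·2 = 32
b(6) = -32 - 5·(-42) = 178
b(7) = -178 - 5·32 = -338
b(8) = -(-338) - 5·178 = -552

-552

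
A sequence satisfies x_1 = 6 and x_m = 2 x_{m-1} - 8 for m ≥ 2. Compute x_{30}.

The fixed point is -8/(1 - 2) = 8, so x_m - 8 = 2(x_{m-1} - 8).
Hence x_m = -2·2^{m-1} + 8.
x_{30} = -2·2^{29} + 8 = -2·536870912 + 8 = -1073741816.

-1073741816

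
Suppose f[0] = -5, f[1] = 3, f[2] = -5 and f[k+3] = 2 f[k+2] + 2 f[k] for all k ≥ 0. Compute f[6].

f[3] = 2*(-5) + 2*(-5) = -20
f[4] = 2*(-20) + 2*3 = -34
f[5] = 2*(-34) + 2*(-5) = -78
f[6] = 2*(-78) + 2*(-20) = -196

-196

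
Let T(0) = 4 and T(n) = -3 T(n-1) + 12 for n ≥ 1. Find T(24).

The fixed point is 12/(1 + 3) = 3, so T(n) - 3 = -3(T(n-1) - 3).
Hence T(n) = 1·(-3)^n + 3.
T(24) = 1·(-3)^{24} + 3 = 1·282429536481 + 3 = 282429536484.

282429536484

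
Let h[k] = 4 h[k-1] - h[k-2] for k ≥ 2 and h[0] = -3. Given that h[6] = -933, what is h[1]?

-2

Let h[1] = v.
h[2] = 3 + 4v
h[3] = 12 + 15v
h[4] = 45 + 56v
h[5] = 168 + 209v
h[6] = 627 + 780v
So 627 + 780v = -933, giving v = -2.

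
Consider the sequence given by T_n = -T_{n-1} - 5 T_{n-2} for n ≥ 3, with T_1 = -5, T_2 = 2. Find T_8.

T_3 = -2 - 5*(-5) = 23
T_4 = -23 - 5*2 = -33
T_5 = -(-33) - 5*23 = -82
T_6 = -(-82) - 5*(-33) = 247
T_7 = -247 - 5*(-82) = 163
T_8 = -163 - 5*247 = -1398

-1398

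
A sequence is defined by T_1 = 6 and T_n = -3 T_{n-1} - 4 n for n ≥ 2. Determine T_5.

622

T_2 = -3*6 - 8 = -26
T_3 = -3*(-26) - 12 = 66
T_4 = -3*66 - 16 = -214
T_5 = -3*(-214) - 20 = 622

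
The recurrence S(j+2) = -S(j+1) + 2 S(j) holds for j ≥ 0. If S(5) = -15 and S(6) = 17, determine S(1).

-5

Rearranging, S(j-2) = (S(j) + S(j-1)) / 2.
S(4) = (17 + (-15)) / 2 = 2/2 = 1
S(3) = (-15 + 1) / 2 = -14/2 = -7
S(2) = (1 + (-7)) / 2 = -6/2 = -3
S(1) = (-7 + (-3)) / 2 = -10/2 = -5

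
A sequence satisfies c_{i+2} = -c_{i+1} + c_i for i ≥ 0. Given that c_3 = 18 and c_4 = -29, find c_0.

-4

Rearranging, c_{i-2} = c_i + c_{i-1}.
c_2 = -29 + 18 = -11
c_1 = 18 + (-11) = 7
c_0 = -11 + 7 = -4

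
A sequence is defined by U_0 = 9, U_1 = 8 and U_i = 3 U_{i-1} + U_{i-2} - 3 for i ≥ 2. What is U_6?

3393

U_2 = 3·8 + 9 - 3 = 30
U_3 = 3·30 + 8 - 3 = 95
U_4 = 3·95 + 30 - 3 = 312
U_5 = 3·312 + 95 - 3 = 1028
U_6 = 3·1028 + 312 - 3 = 3393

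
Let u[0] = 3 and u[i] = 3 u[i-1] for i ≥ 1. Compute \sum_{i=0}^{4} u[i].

363

u[1] = 3*3 = 9
u[2] = 3*9 = 27
u[3] = 3*27 = 81
u[4] = 3*81 = 243
Sum = 3 + 9 + 27 + 81 + 243 = 363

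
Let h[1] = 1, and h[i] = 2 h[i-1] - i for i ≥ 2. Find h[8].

h[2] = 2·1 - 2 = 0
h[3] = 2·0 - 3 = -3
h[4] = 2·(-3) - 4 = -10
h[5] = 2·(-10) - 5 = -25
h[6] = 2·(-25) - 6 = -56
h[7] = 2·(-56) - 7 = -119
h[8] = 2·(-119) - 8 = -246

-246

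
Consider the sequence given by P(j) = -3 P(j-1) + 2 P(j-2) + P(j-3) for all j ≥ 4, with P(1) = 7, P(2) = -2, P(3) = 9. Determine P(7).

P(4) = -3*9 + 2*(-2) + 7 = -24
P(5) = -3*(-24) + 2*9 + (-2) = 88
P(6) = -3*88 + 2*(-24) + 9 = -303
P(7) = -3*(-303) + 2*88 + (-24) = 1061

1061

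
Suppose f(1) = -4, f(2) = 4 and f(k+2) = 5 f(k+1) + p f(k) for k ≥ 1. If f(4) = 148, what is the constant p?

f(3) = 20 - 4p
f(4) = 100 - 16p
So 100 - 16p = 148, giving p = -3.

-3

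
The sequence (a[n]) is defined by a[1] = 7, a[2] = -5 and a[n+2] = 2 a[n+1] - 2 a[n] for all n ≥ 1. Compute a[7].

a[3] = 2*(-5) - 2*7 = -24
a[4] = 2*(-24) - 2*(-5) = -38
a[5] = 2*(-38) - 2*(-24) = -28
a[6] = 2*(-28) - 2*(-38) = 20
a[7] = 2*20 - 2*(-28) = 96

96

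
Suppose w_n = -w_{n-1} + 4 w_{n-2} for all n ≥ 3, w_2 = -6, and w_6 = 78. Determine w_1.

Let w_1 = v.
w_3 = 6 + 4v
w_4 = -30 - 4v
w_5 = 54 + 20v
w_6 = -174 - 36v
So -174 - 36v = 78, giving v = -7.

-7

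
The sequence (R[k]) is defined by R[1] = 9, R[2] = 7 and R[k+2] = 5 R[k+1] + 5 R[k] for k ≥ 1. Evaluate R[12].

R[3] = 5(7) + 5(9) = 80
R[4] = 5(80) + 5(7) = 435
R[5] = 5(435) + 5(80) = 2575
R[6] = 5(2575) + 5(435) = 15050
R[7] = 5(15050) + 5(2575) = 88125
R[8] = 5(88125) + 5(15050) = 515875
R[9] = 5(515875) + 5(88125) = 3020000
R[10] = 5(3020000) + 5(515875) = 17679375
R[11] = 5(17679375) + 5(3020000) = 103496875
R[12] = 5(103496875) + 5(17679375) = 605881250

605881250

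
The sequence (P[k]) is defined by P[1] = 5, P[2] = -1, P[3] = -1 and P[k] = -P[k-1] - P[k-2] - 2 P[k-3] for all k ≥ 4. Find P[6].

-1

P[4] = -(-1) - (-1) - 2*5 = -8
P[5] = -(-8) - (-1) - 2*(-1) = 11
P[6] = -11 - (-8) - 2*(-1) = -1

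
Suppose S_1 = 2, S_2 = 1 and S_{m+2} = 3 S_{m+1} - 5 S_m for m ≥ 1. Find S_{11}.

S_3 = 3·1 - 5·2 = -7
S_4 = 3·(-7) - 5·1 = -26
S_5 = 3·(-26) - 5·(-7) = -43
S_6 = 3·(-43) - 5·(-26) = 1
S_7 = 3·1 - 5·(-43) = 218
S_8 = 3·218 - 5·1 = 649
S_9 = 3·649 - 5·218 = 857
S_{10} = 3·857 - 5·649 = -674
S_{11} = 3·(-674) - 5·857 = -6307

-6307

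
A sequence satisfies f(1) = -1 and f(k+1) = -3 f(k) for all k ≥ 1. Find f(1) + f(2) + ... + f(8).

f(2) = -3(-1) = 3
f(3) = -3(3) = -9
f(4) = -3(-9) = 27
f(5) = -3(27) = -81
f(6) = -3(-81) = 243
f(7) = -3(243) = -729
f(8) = -3(-729) = 2187
Sum = (-1) + 3 + (-9) + 27 + (-81) + 243 + (-729) + 2187 = 1640

1640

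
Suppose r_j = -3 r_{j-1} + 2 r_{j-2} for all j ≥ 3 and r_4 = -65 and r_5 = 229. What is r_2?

-7

Rearranging, r_{j-2} = (r_j + 3 r_{j-1}) / 2.
r_3 = (229 + 3*(-65)) / 2 = 34/2 = 17
r_2 = (-65 + 3*17) / 2 = -14/2 = -7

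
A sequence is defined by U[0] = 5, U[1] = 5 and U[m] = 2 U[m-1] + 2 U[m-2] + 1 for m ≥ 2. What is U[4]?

U[2] = 2(5) + 2(5) + 1 = 21
U[3] = 2(21) + 2(5) + 1 = 53
U[4] = 2(53) + 2(21) + 1 = 149

149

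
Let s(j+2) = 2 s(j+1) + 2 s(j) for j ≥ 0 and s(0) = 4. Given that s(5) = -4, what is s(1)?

Let s(1) = x.
s(2) = 8 + 2x
s(3) = 16 + 6x
s(4) = 48 + 16x
s(5) = 128 + 44x
So 128 + 44x = -4, giving x = -3.

-3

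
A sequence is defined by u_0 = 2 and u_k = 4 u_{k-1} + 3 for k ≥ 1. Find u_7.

u_1 = 4*2 + 3 = 11
u_2 = 4*11 + 3 = 47
u_3 = 4*47 + 3 = 191
u_4 = 4*191 + 3 = 767
u_5 = 4*767 + 3 = 3071
u_6 = 4*3071 + 3 = 12287
u_7 = 4*12287 + 3 = 49151

49151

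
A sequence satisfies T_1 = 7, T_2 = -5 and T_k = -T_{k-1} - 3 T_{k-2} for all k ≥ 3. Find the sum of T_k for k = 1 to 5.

T_3 = -(-5) - 3(7) = -16
T_4 = -(-16) - 3(-5) = 31
T_5 = -31 - 3(-16) = 17
Sum = 7 + (-5) + (-16) + 31 + 17 = 34

34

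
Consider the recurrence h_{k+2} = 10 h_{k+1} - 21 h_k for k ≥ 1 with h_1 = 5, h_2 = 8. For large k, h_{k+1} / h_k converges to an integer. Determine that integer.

The characteristic equation is r^2 - 10r + 21 = 0, which factors as (r - 7)(r - 3) = 0.
So the roots are 7 and 3. Since |7| > |3| and the coefficient of 7^k is non-zero, the ratio tends to 7.

7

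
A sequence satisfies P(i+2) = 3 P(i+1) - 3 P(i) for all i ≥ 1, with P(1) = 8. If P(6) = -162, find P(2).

6

Let P(2) = z.
P(3) = -24 + 3z
P(4) = -72 + 6z
P(5) = -144 + 9z
P(6) = -216 + 9z
So -216 + 9z = -162, giving z = 6.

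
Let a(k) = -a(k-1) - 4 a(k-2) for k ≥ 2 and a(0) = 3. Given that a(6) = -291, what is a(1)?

7

Let a(1) = w.
a(2) = -12 - w
a(3) = 12 - 3w
a(4) = 36 + 7w
a(5) = -84 + 5w
a(6) = -60 - 33w
So -60 - 33w = -291, giving w = 7.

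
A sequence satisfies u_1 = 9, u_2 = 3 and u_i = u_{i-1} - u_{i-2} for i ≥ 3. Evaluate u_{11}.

u_3 = 3 - 9 = -6
u_4 = (-6) - 3 = -9
u_5 = (-9) - (-6) = -3
u_6 = (-3) - (-9) = 6
u_7 = 6 - (-3) = 9
u_8 = 9 - 6 = 3
u_9 = 3 - 9 = -6
u_{10} = (-6) - 3 = -9
u_{11} = (-9) - (-6) = -3

-3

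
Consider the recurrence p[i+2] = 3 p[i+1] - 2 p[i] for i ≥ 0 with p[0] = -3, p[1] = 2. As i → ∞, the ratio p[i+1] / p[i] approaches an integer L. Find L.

The characteristic equation is r^2 - 3r + 2 = 0, which factors as (r - 2)(r - 1) = 0.
So the roots are 2 and 1. Since |2| > |1| and the coefficient of 2^i is non-zero, the ratio tends to 2.

2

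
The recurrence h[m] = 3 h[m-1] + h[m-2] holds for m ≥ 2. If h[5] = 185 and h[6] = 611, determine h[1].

2

Rearranging, h[m-2] = h[m] - 3 h[m-1].
h[4] = 611 - 3(185) = 56
h[3] = 185 - 3(56) = 17
h[2] = 56 - 3(17) = 5
h[1] = 17 - 3(5) = 2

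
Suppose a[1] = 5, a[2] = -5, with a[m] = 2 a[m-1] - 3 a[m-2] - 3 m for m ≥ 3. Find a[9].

a[3] = 2·(-5) - 3·5 - 9 = -34
a[4] = 2·(-34) - 3·(-5) - 12 = -65
a[5] = 2·(-65) - 3·(-34) - 15 = -43
a[6] = 2·(-43) - 3·(-65) - 18 = 91
a[7] = 2·91 - 3·(-43) - 21 = 290
a[8] = 2·290 - 3·91 - 24 = 283
a[9] = 2·283 - 3·290 - 27 = -331

-331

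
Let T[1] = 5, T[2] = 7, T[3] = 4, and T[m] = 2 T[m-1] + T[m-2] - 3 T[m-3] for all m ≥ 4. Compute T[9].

-397

T[4] = 2·4 + 7 - 3·5 = 0
T[5] = 2·0 + 4 - 3·7 = -17
T[6] = 2·(-17) + 0 - 3·4 = -46
T[7] = 2·(-46) + (-17) - 3·0 = -109
T[8] = 2·(-109) + (-46) - 3·(-17) = -213
T[9] = 2·(-213) + (-109) - 3·(-46) = -397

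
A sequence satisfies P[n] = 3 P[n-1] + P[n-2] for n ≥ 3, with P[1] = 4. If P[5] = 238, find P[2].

6

Let P[2] = v.
P[3] = 4 + 3v
P[4] = 12 + 10v
P[5] = 40 + 33v
So 40 + 33v = 238, giving v = 6.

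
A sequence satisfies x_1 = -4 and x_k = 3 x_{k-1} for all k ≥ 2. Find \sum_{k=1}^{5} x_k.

x_2 = 3·(-4) = -12
x_3 = 3·(-12) = -36
x_4 = 3·(-36) = -108
x_5 = 3·(-108) = -324
Sum = (-4) + (-12) + (-36) + (-108) + (-324) = -484

-484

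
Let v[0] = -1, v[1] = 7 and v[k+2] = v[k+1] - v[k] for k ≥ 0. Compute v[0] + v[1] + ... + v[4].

v[2] = 7 - (-1) = 8
v[3] = 8 - 7 = 1
v[4] = 1 - 8 = -7
Sum = (-1) + 7 + 8 + 1 + (-7) = 8

8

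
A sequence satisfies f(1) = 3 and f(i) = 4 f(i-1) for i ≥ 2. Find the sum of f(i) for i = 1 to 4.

255

f(2) = 4*3 = 12
f(3) = 4*12 = 48
f(4) = 4*48 = 192
Sum = 3 + 12 + 48 + 192 = 255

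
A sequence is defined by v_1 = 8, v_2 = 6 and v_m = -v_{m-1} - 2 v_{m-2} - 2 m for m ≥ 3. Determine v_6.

-66

v_3 = -6 - 2*8 - 6 = -28
v_4 = -(-28) - 2*6 - 8 = 8
v_5 = -8 - 2*(-28) - 10 = 38
v_6 = -38 - 2*8 - 12 = -66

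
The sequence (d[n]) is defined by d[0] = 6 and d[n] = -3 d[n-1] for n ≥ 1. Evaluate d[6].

d[1] = -3·6 = -18
d[2] = -3·(-18) = 54
d[3] = -3·54 = -162
d[4] = -3·(-162) = 486
d[5] = -3·486 = -1458
d[6] = -3·(-1458) = 4374

4374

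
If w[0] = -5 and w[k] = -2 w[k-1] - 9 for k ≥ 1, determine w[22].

The fixed point is -9/(1 + 2) = -3, so w[k] + 3 = -2(w[k-1] + 3).
Hence w[k] = -2·(-2)^k - 3.
w[22] = -2·(-2)^{22} - 3 = -2·4194304 - 3 = -8388611.

-8388611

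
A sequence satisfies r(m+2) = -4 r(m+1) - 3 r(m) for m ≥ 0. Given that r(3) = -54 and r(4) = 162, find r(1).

Rearranging, r(m-2) = (r(m) + 4 r(m-1)) / -3.
r(2) = (162 + 4·(-54)) / -3 = -54/-3 = 18
r(1) = (-54 + 4·18) / -3 = 18/-3 = -6

-6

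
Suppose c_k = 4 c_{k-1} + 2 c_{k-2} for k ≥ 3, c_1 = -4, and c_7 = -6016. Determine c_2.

-2

Let c_2 = x.
c_3 = -8 + 4x
c_4 = -32 + 18x
c_5 = -144 + 80x
c_6 = -640 + 356x
c_7 = -2848 + 1584x
So -2848 + 1584x = -6016, giving x = -2.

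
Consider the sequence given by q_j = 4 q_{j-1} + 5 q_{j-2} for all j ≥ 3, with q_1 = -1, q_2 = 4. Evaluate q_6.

1564

q_3 = 4(4) + 5(-1) = 11
q_4 = 4(11) + 5(4) = 64
q_5 = 4(64) + 5(11) = 311
q_6 = 4(311) + 5(64) = 1564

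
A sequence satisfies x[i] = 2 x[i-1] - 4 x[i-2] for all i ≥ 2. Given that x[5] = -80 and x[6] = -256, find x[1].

Rearranging, x[i-2] = (x[i] - 2 x[i-1]) / -4.
x[4] = (-256 - 2(-80)) / -4 = -96/-4 = 24
x[3] = (-80 - 2(24)) / -4 = -128/-4 = 32
x[2] = (24 - 2(32)) / -4 = -40/-4 = 10
x[1] = (32 - 2(10)) / -4 = 12/-4 = -3

-3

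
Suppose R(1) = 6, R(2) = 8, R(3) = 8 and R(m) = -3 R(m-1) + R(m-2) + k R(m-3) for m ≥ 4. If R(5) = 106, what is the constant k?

-5

R(4) = -16 + 6k
R(5) = 56 - 10k
So 56 - 10k = 106, giving k = -5.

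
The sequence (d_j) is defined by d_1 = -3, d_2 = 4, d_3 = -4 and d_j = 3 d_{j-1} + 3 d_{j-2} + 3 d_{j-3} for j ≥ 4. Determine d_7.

d_4 = 3*(-4) + 3*4 + 3*(-3) = -9
d_5 = 3*(-9) + 3*(-4) + 3*4 = -27
d_6 = 3*(-27) + 3*(-9) + 3*(-4) = -120
d_7 = 3*(-120) + 3*(-27) + 3*(-9) = -468

-468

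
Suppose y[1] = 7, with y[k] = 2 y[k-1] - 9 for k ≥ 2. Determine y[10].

-1015

y[2] = 2*7 - 9 = 5
y[3] = 2*5 - 9 = 1
y[4] = 2*1 - 9 = -7
y[5] = 2*(-7) - 9 = -23
y[6] = 2*(-23) - 9 = -55
y[7] = 2*(-55) - 9 = -119
y[8] = 2*(-119) - 9 = -247
y[9] = 2*(-247) - 9 = -503
y[10] = 2*(-503) - 9 = -1015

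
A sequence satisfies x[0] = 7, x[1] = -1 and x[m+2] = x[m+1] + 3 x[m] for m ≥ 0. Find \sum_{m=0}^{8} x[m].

3170

x[2] = (-1) + 3(7) = 20
x[3] = 20 + 3(-1) = 17
x[4] = 17 + 3(20) = 77
x[5] = 77 + 3(17) = 128
x[6] = 128 + 3(77) = 359
x[7] = 359 + 3(128) = 743
x[8] = 743 + 3(359) = 1820
Sum = 7 + (-1) + 20 + 17 + 77 + 128 + 359 + 743 + 1820 = 3170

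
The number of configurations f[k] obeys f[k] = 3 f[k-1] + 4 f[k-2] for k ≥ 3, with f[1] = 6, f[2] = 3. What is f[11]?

1887441

f[3] = 3*3 + 4*6 = 33
f[4] = 3*33 + 4*3 = 111
f[5] = 3*111 + 4*33 = 465
f[6] = 3*465 + 4*111 = 1839
f[7] = 3*1839 + 4*465 = 7377
f[8] = 3*7377 + 4*1839 = 29487
f[9] = 3*29487 + 4*7377 = 117969
f[10] = 3*117969 + 4*29487 = 471855
f[11] = 3*471855 + 4*117969 = 1887441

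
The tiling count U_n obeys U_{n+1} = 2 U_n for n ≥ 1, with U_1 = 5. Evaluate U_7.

320

U_2 = 2·5 = 10
U_3 = 2·10 = 20
U_4 = 2·20 = 40
U_5 = 2·40 = 80
U_6 = 2·80 = 160
U_7 = 2·160 = 320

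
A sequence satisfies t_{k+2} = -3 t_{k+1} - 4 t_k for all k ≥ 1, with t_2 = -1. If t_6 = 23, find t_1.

Let t_1 = y.
t_3 = 3 - 4y
t_4 = -5 + 12y
t_5 = 3 - 20y
t_6 = 11 + 12y
So 11 + 12y = 23, giving y = 1.

1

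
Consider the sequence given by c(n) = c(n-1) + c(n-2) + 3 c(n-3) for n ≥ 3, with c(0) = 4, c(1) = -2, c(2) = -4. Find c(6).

4

c(3) = (-4) + (-2) + 3(4) = 6
c(4) = 6 + (-4) + 3(-2) = -4
c(5) = (-4) + 6 + 3(-4) = -10
c(6) = (-10) + (-4) + 3(6) = 4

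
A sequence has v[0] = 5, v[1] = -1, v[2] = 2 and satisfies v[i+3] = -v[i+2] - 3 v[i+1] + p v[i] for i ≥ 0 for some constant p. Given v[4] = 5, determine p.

-2

v[3] = 1 + 5p
v[4] = -7 - 6p
So -7 - 6p = 5, giving p = -2.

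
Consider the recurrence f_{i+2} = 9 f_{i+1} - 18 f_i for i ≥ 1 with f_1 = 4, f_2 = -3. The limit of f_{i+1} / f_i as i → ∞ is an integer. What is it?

The characteristic equation is r^2 - 9r + 18 = 0, which factors as (r - 6)(r - 3) = 0.
So the roots are 6 and 3. Since |6| > |3| and the coefficient of 6^i is non-zero, the ratio tends to 6.

6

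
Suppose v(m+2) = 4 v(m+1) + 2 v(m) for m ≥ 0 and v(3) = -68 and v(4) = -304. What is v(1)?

-2

Rearranging, v(m-2) = (v(m) - 4 v(m-1)) / 2.
v(2) = (-304 - 4·(-68)) / 2 = -32/2 = -16
v(1) = (-68 - 4·(-16)) / 2 = -4/2 = -2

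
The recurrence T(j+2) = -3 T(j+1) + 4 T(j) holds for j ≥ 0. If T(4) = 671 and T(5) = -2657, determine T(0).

8

Rearranging, T(j-2) = (T(j) + 3 T(j-1)) / 4.
T(3) = (-2657 + 3·671) / 4 = -644/4 = -161
T(2) = (671 + 3·(-161)) / 4 = 188/4 = 47
T(1) = (-161 + 3·47) / 4 = -20/4 = -5
T(0) = (47 + 3·(-5)) / 4 = 32/4 = 8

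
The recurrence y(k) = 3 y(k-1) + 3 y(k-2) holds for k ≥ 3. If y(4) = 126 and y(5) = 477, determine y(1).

Rearranging, y(k-2) = (y(k) - 3 y(k-1)) / 3.
y(3) = (477 - 3*126) / 3 = 99/3 = 33
y(2) = (126 - 3*33) / 3 = 27/3 = 9
y(1) = (33 - 3*9) / 3 = 6/3 = 2

2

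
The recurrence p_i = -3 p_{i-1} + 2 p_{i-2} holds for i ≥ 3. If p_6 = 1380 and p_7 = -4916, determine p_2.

Rearranging, p_{i-2} = (p_i + 3 p_{i-1}) / 2.
p_5 = (-4916 + 3(1380)) / 2 = -776/2 = -388
p_4 = (1380 + 3(-388)) / 2 = 216/2 = 108
p_3 = (-388 + 3(108)) / 2 = -64/2 = -32
p_2 = (108 + 3(-32)) / 2 = 12/2 = 6

6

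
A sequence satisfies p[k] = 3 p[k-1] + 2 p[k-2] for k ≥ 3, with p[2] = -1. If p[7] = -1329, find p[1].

Let p[1] = v.
p[3] = -3 + 2v
p[4] = -11 + 6v
p[5] = -39 + 22v
p[6] = -139 + 78v
p[7] = -495 + 278v
So -495 + 278v = -1329, giving v = -3.

-3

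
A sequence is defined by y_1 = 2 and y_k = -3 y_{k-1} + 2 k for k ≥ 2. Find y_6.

y_2 = -3*2 + 4 = -2
y_3 = -3*(-2) + 6 = 12
y_4 = -3*12 + 8 = -28
y_5 = -3*(-28) + 10 = 94
y_6 = -3*94 + 12 = -270

-270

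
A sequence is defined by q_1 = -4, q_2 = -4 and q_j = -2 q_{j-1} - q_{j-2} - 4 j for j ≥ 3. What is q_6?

-20

q_3 = -2·(-4) - (-4) - 12 = 0
q_4 = -2·0 - (-4) - 16 = -12
q_5 = -2·(-12) - 0 - 20 = 4
q_6 = -2·4 - (-12) - 24 = -20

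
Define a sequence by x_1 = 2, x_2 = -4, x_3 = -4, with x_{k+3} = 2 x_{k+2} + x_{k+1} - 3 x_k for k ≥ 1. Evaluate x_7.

x_4 = 2·(-4) + (-4) - 3·2 = -18
x_5 = 2·(-18) + (-4) - 3·(-4) = -28
x_6 = 2·(-28) + (-18) - 3·(-4) = -62
x_7 = 2·(-62) + (-28) - 3·(-18) = -98

-98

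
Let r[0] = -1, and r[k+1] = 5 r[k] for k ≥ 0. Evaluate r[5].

-3125

r[1] = 5·(-1) = -5
r[2] = 5·(-5) = -25
r[3] = 5·(-25) = -125
r[4] = 5·(-125) = -625
r[5] = 5·(-625) = -3125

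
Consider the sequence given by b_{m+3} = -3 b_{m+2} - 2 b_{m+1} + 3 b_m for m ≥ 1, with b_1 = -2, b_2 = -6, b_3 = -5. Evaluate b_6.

b_4 = -3·(-5) - 2·(-6) + 3·(-2) = 21
b_5 = -3·21 - 2·(-5) + 3·(-6) = -71
b_6 = -3·(-71) - 2·21 + 3·(-5) = 156

156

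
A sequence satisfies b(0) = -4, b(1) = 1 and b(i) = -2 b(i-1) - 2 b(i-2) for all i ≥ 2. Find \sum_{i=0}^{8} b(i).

b(2) = -2·1 - 2·(-4) = 6
b(3) = -2·6 - 2·1 = -14
b(4) = -2·(-14) - 2·6 = 16
b(5) = -2·16 - 2·(-14) = -4
b(6) = -2·(-4) - 2·16 = -24
b(7) = -2·(-24) - 2·(-4) = 56
b(8) = -2·56 - 2·(-24) = -64
Sum = (-4) + 1 + 6 + (-14) + 16 + (-4) + (-24) + 56 + (-64) = -31

-31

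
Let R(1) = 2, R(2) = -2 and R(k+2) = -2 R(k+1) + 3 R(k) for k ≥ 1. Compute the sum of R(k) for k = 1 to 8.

-1632

R(3) = -2(-2) + 3(2) = 10
R(4) = -2(10) + 3(-2) = -26
R(5) = -2(-26) + 3(10) = 82
R(6) = -2(82) + 3(-26) = -242
R(7) = -2(-242) + 3(82) = 730
R(8) = -2(730) + 3(-242) = -2186
Sum = 2 + (-2) + 10 + (-26) + 82 + (-242) + 730 + (-2186) = -1632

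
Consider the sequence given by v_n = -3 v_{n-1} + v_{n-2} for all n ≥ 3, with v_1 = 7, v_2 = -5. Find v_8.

v_3 = -3(-5) + 7 = 22
v_4 = -3(22) + (-5) = -71
v_5 = -3(-71) + 22 = 235
v_6 = -3(235) + (-71) = -776
v_7 = -3(-776) + 235 = 2563
v_8 = -3(2563) + (-776) = -8465

-8465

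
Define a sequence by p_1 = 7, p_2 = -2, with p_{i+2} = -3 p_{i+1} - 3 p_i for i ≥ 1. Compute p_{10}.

-1377

p_3 = -3(-2) - 3(7) = -15
p_4 = -3(-15) - 3(-2) = 51
p_5 = -3(51) - 3(-15) = -108
p_6 = -3(-108) - 3(51) = 171
p_7 = -3(171) - 3(-108) = -189
p_8 = -3(-189) - 3(171) = 54
p_9 = -3(54) - 3(-189) = 405
p_{10} = -3(405) - 3(54) = -1377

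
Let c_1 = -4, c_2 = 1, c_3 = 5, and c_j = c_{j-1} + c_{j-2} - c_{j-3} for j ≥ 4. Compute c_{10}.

c_4 = 5 + 1 - (-4) = 10
c_5 = 10 + 5 - 1 = 14
c_6 = 14 + 10 - 5 = 19
c_7 = 19 + 14 - 10 = 23
c_8 = 23 + 19 - 14 = 28
c_9 = 28 + 23 - 19 = 32
c_{10} = 32 + 28 - 23 = 37

37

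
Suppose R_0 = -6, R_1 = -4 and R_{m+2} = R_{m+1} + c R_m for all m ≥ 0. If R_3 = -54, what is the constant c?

R_2 = -4 - 6c
R_3 = -4 - 10c
So -4 - 10c = -54, giving c = 5.

5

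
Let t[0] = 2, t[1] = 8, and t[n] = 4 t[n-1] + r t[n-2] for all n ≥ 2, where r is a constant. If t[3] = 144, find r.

t[2] = 32 + 2r
t[3] = 128 + 16r
So 128 + 16r = 144, giving r = 1.

1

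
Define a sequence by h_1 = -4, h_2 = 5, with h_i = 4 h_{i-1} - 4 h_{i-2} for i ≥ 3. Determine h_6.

912

h_3 = 4(5) - 4(-4) = 36
h_4 = 4(36) - 4(5) = 124
h_5 = 4(124) - 4(36) = 352
h_6 = 4(352) - 4(124) = 912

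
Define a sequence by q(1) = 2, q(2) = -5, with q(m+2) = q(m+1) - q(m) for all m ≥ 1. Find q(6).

7

q(3) = (-5) - 2 = -7
q(4) = (-7) - (-5) = -2
q(5) = (-2) - (-7) = 5
q(6) = 5 - (-2) = 7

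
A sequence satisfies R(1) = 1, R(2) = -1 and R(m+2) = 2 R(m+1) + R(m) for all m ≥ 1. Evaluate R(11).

-1393

R(3) = 2(-1) + 1 = -1
R(4) = 2(-1) + (-1) = -3
R(5) = 2(-3) + (-1) = -7
R(6) = 2(-7) + (-3) = -17
R(7) = 2(-17) + (-7) = -41
R(8) = 2(-41) + (-17) = -99
R(9) = 2(-99) + (-41) = -239
R(10) = 2(-239) + (-99) = -577
R(11) = 2(-577) + (-239) = -1393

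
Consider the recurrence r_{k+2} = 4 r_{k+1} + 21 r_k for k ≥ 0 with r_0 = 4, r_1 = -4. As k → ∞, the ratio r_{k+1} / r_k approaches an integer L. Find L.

7

The characteristic equation is r^2 - 4r - 21 = 0, which factors as (r - 7)(r + 3) = 0.
So the roots are 7 and -3. Since |7| > |-3| and the coefficient of 7^k is non-zero, the ratio tends to 7.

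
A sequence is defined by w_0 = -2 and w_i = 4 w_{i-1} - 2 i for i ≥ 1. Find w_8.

w_1 = 4(-2) - 2 = -10
w_2 = 4(-10) - 4 = -44
w_3 = 4(-44) - 6 = -182
w_4 = 4(-182) - 8 = -736
w_5 = 4(-736) - 10 = -2954
w_6 = 4(-2954) - 12 = -11828
w_7 = 4(-11828) - 14 = -47326
w_8 = 4(-47326) - 16 = -189320

-189320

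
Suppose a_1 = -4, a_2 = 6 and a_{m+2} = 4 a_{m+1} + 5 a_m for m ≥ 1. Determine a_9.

a_3 = 4(6) + 5(-4) = 4
a_4 = 4(4) + 5(6) = 46
a_5 = 4(46) + 5(4) = 204
a_6 = 4(204) + 5(46) = 1046
a_7 = 4(1046) + 5(204) = 5204
a_8 = 4(5204) + 5(1046) = 26046
a_9 = 4(26046) + 5(5204) = 130204

130204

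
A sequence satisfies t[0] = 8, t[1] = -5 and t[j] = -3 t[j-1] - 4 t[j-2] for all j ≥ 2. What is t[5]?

t[2] = -3(-5) - 4(8) = -17
t[3] = -3(-17) - 4(-5) = 71
t[4] = -3(71) - 4(-17) = -145
t[5] = -3(-145) - 4(71) = 151

151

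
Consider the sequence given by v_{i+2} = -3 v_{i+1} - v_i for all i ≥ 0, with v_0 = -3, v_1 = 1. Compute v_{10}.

987

v_2 = -3(1) - (-3) = 0
v_3 = -3(0) - 1 = -1
v_4 = -3(-1) - 0 = 3
v_5 = -3(3) - (-1) = -8
v_6 = -3(-8) - 3 = 21
v_7 = -3(21) - (-8) = -55
v_8 = -3(-55) - 21 = 144
v_9 = -3(144) - (-55) = -377
v_{10} = -3(-377) - 144 = 987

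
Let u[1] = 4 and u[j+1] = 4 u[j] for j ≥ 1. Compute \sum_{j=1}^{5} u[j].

u[2] = 4·4 = 16
u[3] = 4·16 = 64
u[4] = 4·64 = 256
u[5] = 4·256 = 1024
Sum = 4 + 16 + 64 + 256 + 1024 = 1364

1364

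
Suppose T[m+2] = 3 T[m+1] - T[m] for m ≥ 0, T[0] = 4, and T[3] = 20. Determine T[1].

4

Let T[1] = y.
T[2] = -4 + 3y
T[3] = -12 + 8y
So -12 + 8y = 20, giving y = 4.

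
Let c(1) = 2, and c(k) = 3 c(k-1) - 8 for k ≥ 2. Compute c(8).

c(2) = 3*2 - 8 = -2
c(3) = 3*(-2) - 8 = -14
c(4) = 3*(-14) - 8 = -50
c(5) = 3*(-50) - 8 = -158
c(6) = 3*(-158) - 8 = -482
c(7) = 3*(-482) - 8 = -1454
c(8) = 3*(-1454) - 8 = -4370

-4370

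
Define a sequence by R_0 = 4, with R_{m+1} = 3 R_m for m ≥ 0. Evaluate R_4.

324

R_1 = 3*4 = 12
R_2 = 3*12 = 36
R_3 = 3*36 = 108
R_4 = 3*108 = 324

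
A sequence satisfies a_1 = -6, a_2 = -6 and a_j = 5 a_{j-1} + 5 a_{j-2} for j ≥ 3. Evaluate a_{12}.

-458925000

a_3 = 5*(-6) + 5*(-6) = -60
a_4 = 5*(-60) + 5*(-6) = -330
a_5 = 5*(-330) + 5*(-60) = -1950
a_6 = 5*(-1950) + 5*(-330) = -11400
a_7 = 5*(-11400) + 5*(-1950) = -66750
a_8 = 5*(-66750) + 5*(-11400) = -390750
a_9 = 5*(-390750) + 5*(-66750) = -2287500
a_{10} = 5*(-2287500) + 5*(-390750) = -13391250
a_{11} = 5*(-13391250) + 5*(-2287500) = -78393750
a_{12} = 5*(-78393750) + 5*(-13391250) = -458925000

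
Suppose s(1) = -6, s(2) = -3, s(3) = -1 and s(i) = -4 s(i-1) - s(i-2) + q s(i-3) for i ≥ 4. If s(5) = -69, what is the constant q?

-2

s(4) = 7 - 6q
s(5) = -27 + 21q
So -27 + 21q = -69, giving q = -2.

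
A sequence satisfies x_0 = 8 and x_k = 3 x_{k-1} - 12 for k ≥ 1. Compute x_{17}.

258280332

The fixed point is -12/(1 - 3) = 6, so x_k - 6 = 3(x_{k-1} - 6).
Hence x_k = 2·3^k + 6.
x_{17} = 2·3^{17} + 6 = 2·129140163 + 6 = 258280332.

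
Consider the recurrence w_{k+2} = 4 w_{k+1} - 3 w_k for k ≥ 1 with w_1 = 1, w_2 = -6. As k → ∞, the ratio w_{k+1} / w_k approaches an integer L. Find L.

3

The characteristic equation is r^2 - 4r + 3 = 0, which factors as (r - 3)(r - 1) = 0.
So the roots are 3 and 1. Since |3| > |1| and the coefficient of 3^k is non-zero, the ratio tends to 3.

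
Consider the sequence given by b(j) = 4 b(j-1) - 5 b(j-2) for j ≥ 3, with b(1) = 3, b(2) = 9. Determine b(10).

-5751

b(3) = 4·9 - 5·3 = 21
b(4) = 4·21 - 5·9 = 39
b(5) = 4·39 - 5·21 = 51
b(6) = 4·51 - 5·39 = 9
b(7) = 4·9 - 5·51 = -219
b(8) = 4·(-219) - 5·9 = -921
b(9) = 4·(-921) - 5·(-219) = -2589
b(10) = 4·(-2589) - 5·(-921) = -5751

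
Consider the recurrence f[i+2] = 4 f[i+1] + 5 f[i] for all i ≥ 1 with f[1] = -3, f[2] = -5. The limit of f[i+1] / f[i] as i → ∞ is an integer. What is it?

5

The characteristic equation is r^2 - 4r - 5 = 0, which factors as (r - 5)(r + 1) = 0.
So the roots are 5 and -1. Since |5| > |-1| and the coefficient of 5^i is non-zero, the ratio tends to 5.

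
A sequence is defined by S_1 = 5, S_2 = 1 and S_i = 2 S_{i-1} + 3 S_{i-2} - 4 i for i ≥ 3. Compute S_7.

-171

S_3 = 2(1) + 3(5) - 12 = 5
S_4 = 2(5) + 3(1) - 16 = -3
S_5 = 2(-3) + 3(5) - 20 = -11
S_6 = 2(-11) + 3(-3) - 24 = -55
S_7 = 2(-55) + 3(-11) - 28 = -171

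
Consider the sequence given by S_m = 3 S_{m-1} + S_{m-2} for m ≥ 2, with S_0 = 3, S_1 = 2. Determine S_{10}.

S_2 = 3(2) + 3 = 9
S_3 = 3(9) + 2 = 29
S_4 = 3(29) + 9 = 96
S_5 = 3(96) + 29 = 317
S_6 = 3(317) + 96 = 1047
S_7 = 3(1047) + 317 = 3458
S_8 = 3(3458) + 1047 = 11421
S_9 = 3(11421) + 3458 = 37721
S_{10} = 3(37721) + 11421 = 124584

124584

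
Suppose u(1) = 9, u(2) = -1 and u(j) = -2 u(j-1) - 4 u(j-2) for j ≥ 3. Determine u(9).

-2176

u(3) = -2*(-1) - 4*9 = -34
u(4) = -2*(-34) - 4*(-1) = 72
u(5) = -2*72 - 4*(-34) = -8
u(6) = -2*(-8) - 4*72 = -272
u(7) = -2*(-272) - 4*(-8) = 576
u(8) = -2*576 - 4*(-272) = -64
u(9) = -2*(-64) - 4*576 = -2176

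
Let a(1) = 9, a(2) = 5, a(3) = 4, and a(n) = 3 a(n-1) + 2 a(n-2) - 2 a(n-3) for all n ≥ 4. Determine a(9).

1182

a(4) = 3(4) + 2(5) - 2(9) = 4
a(5) = 3(4) + 2(4) - 2(5) = 10
a(6) = 3(10) + 2(4) - 2(4) = 30
a(7) = 3(30) + 2(10) - 2(4) = 102
a(8) = 3(102) + 2(30) - 2(10) = 346
a(9) = 3(346) + 2(102) - 2(30) = 1182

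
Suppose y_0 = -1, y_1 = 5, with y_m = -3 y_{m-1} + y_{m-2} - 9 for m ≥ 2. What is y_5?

803

y_2 = -3(5) + (-1) - 9 = -25
y_3 = -3(-25) + 5 - 9 = 71
y_4 = -3(71) + (-25) - 9 = -247
y_5 = -3(-247) + 71 - 9 = 803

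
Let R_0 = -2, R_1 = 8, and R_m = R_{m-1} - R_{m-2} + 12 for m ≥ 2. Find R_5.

2

R_2 = 8 - (-2) + 12 = 22
R_3 = 22 - 8 + 12 = 26
R_4 = 26 - 22 + 12 = 16
R_5 = 16 - 26 + 12 = 2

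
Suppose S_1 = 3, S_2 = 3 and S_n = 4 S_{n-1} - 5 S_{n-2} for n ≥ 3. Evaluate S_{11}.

S_3 = 4*3 - 5*3 = -3
S_4 = 4*(-3) - 5*3 = -27
S_5 = 4*(-27) - 5*(-3) = -93
S_6 = 4*(-93) - 5*(-27) = -237
S_7 = 4*(-237) - 5*(-93) = -483
S_8 = 4*(-483) - 5*(-237) = -747
S_9 = 4*(-747) - 5*(-483) = -573
S_{10} = 4*(-573) - 5*(-747) = 1443
S_{11} = 4*1443 - 5*(-573) = 8637

8637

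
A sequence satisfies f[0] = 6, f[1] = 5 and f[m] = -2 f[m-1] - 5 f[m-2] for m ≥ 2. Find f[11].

f[2] = -2·5 - 5·6 = -40
f[3] = -2·(-40) - 5·5 = 55
f[4] = -2·55 - 5·(-40) = 90
f[5] = -2·90 - 5·55 = -455
f[6] = -2·(-455) - 5·90 = 460
f[7] = -2·460 - 5·(-455) = 1355
f[8] = -2·1355 - 5·460 = -5010
f[9] = -2·(-5010) - 5·1355 = 3245
f[10] = -2·3245 - 5·(-5010) = 18560
f[11] = -2·18560 - 5·3245 = -53345

-53345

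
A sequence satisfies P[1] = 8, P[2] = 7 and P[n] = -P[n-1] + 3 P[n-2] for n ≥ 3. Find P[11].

4079

P[3] = -7 + 3*8 = 17
P[4] = -17 + 3*7 = 4
P[5] = -4 + 3*17 = 47
P[6] = -47 + 3*4 = -35
P[7] = -(-35) + 3*47 = 176
P[8] = -176 + 3*(-35) = -281
P[9] = -(-281) + 3*176 = 809
P[10] = -809 + 3*(-281) = -1652
P[11] = -(-1652) + 3*809 = 4079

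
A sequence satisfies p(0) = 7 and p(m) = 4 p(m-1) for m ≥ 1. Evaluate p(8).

458752

p(1) = 4(7) = 28
p(2) = 4(28) = 112
p(3) = 4(112) = 448
p(4) = 4(448) = 1792
p(5) = 4(1792) = 7168
p(6) = 4(7168) = 28672
p(7) = 4(28672) = 114688
p(8) = 4(114688) = 458752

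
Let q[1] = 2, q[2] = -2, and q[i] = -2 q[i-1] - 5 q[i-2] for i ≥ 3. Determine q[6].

q[3] = -2(-2) - 5(2) = -6
q[4] = -2(-6) - 5(-2) = 22
q[5] = -2(22) - 5(-6) = -14
q[6] = -2(-14) - 5(22) = -82

-82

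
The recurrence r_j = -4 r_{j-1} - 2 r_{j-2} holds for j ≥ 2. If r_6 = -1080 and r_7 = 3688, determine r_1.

Rearranging, r_{j-2} = (r_j + 4 r_{j-1}) / -2.
r_5 = (3688 + 4(-1080)) / -2 = -632/-2 = 316
r_4 = (-1080 + 4(316)) / -2 = 184/-2 = -92
r_3 = (316 + 4(-92)) / -2 = -52/-2 = 26
r_2 = (-92 + 4(26)) / -2 = 12/-2 = -6
r_1 = (26 + 4(-6)) / -2 = 2/-2 = -1

-1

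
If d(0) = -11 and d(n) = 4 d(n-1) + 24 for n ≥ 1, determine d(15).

-3221225480

The fixed point is 24/(1 - 4) = -8, so d(n) + 8 = 4(d(n-1) + 8).
Hence d(n) = -3·4^n - 8.
d(15) = -3·4^{15} - 8 = -3·1073741824 - 8 = -3221225480.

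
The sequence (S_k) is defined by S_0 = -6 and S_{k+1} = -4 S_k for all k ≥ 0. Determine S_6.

-24576

S_1 = -4*(-6) = 24
S_2 = -4*24 = -96
S_3 = -4*(-96) = 384
S_4 = -4*384 = -1536
S_5 = -4*(-1536) = 6144
S_6 = -4*6144 = -24576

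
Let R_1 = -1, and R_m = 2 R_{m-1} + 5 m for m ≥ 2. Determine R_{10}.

7108

R_2 = 2(-1) + 10 = 8
R_3 = 2(8) + 15 = 31
R_4 = 2(31) + 20 = 82
R_5 = 2(82) + 25 = 189
R_6 = 2(189) + 30 = 408
R_7 = 2(408) + 35 = 851
R_8 = 2(851) + 40 = 1742
R_9 = 2(1742) + 45 = 3529
R_{10} = 2(3529) + 50 = 7108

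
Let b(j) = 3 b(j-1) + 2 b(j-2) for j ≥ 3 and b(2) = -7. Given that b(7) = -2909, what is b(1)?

2

Let b(1) = x.
b(3) = -21 + 2x
b(4) = -77 + 6x
b(5) = -273 + 22x
b(6) = -973 + 78x
b(7) = -3465 + 278x
So -3465 + 278x = -2909, giving x = 2.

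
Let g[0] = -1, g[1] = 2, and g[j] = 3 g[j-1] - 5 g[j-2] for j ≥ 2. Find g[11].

10223

g[2] = 3(2) - 5(-1) = 11
g[3] = 3(11) - 5(2) = 23
g[4] = 3(23) - 5(11) = 14
g[5] = 3(14) - 5(23) = -73
g[6] = 3(-73) - 5(14) = -289
g[7] = 3(-289) - 5(-73) = -502
g[8] = 3(-502) - 5(-289) = -61
g[9] = 3(-61) - 5(-502) = 2327
g[10] = 3(2327) - 5(-61) = 7286
g[11] = 3(7286) - 5(2327) = 10223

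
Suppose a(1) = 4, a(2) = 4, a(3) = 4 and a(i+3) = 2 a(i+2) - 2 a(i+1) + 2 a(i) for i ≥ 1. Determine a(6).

24

a(4) = 2(4) - 2(4) + 2(4) = 8
a(5) = 2(8) - 2(4) + 2(4) = 16
a(6) = 2(16) - 2(8) + 2(4) = 24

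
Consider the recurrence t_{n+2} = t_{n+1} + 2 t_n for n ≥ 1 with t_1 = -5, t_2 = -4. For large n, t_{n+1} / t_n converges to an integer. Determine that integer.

The characteristic equation is r^2 - r - 2 = 0, which factors as (r - 2)(r + 1) = 0.
So the roots are 2 and -1. Since |2| > |-1| and the coefficient of 2^n is non-zero, the ratio tends to 2.

2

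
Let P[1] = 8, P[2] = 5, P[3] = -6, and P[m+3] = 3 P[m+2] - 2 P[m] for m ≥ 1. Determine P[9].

P[4] = 3(-6) - 2(8) = -34
P[5] = 3(-34) - 2(5) = -112
P[6] = 3(-112) - 2(-6) = -324
P[7] = 3(-324) - 2(-34) = -904
P[8] = 3(-904) - 2(-112) = -2488
P[9] = 3(-2488) - 2(-324) = -6816

-6816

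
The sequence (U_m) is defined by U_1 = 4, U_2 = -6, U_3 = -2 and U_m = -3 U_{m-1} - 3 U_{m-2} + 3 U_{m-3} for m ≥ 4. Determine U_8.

-288

U_4 = -3*(-2) - 3*(-6) + 3*4 = 36
U_5 = -3*36 - 3*(-2) + 3*(-6) = -120
U_6 = -3*(-120) - 3*36 + 3*(-2) = 246
U_7 = -3*246 - 3*(-120) + 3*36 = -270
U_8 = -3*(-270) - 3*246 + 3*(-120) = -288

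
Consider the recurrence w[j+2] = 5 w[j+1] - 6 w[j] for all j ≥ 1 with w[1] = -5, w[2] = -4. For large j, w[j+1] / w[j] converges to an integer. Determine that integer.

The characteristic equation is r^2 - 5r + 6 = 0, which factors as (r - 3)(r - 2) = 0.
So the roots are 3 and 2. Since |3| > |2| and the coefficient of 3^j is non-zero, the ratio tends to 3.

3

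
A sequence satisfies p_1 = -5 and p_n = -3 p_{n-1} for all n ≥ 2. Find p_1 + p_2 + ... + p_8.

p_2 = -3*(-5) = 15
p_3 = -3*15 = -45
p_4 = -3*(-45) = 135
p_5 = -3*135 = -405
p_6 = -3*(-405) = 1215
p_7 = -3*1215 = -3645
p_8 = -3*(-3645) = 10935
Sum = (-5) + 15 + (-45) + 135 + (-405) + 1215 + (-3645) + 10935 = 8200

8200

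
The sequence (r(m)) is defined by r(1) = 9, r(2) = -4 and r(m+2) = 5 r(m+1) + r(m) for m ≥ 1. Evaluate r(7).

-8251

r(3) = 5*(-4) + 9 = -11
r(4) = 5*(-11) + (-4) = -59
r(5) = 5*(-59) + (-11) = -306
r(6) = 5*(-306) + (-59) = -1589
r(7) = 5*(-1589) + (-306) = -8251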